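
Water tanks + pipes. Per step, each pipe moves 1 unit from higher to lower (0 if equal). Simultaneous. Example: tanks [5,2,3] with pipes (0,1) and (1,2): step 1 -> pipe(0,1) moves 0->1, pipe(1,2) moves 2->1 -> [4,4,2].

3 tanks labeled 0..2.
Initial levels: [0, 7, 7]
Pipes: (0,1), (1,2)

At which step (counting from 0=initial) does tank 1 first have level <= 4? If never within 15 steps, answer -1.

Step 1: flows [1->0,1=2] -> levels [1 6 7]
Step 2: flows [1->0,2->1] -> levels [2 6 6]
Step 3: flows [1->0,1=2] -> levels [3 5 6]
Step 4: flows [1->0,2->1] -> levels [4 5 5]
Step 5: flows [1->0,1=2] -> levels [5 4 5]
Tank 1 first reaches <=4 at step 5

Answer: 5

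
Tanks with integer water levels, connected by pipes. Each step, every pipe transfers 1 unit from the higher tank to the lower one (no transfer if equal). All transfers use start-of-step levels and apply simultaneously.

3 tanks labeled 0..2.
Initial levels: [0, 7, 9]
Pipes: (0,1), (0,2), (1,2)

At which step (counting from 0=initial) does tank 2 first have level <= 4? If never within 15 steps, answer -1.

Step 1: flows [1->0,2->0,2->1] -> levels [2 7 7]
Step 2: flows [1->0,2->0,1=2] -> levels [4 6 6]
Step 3: flows [1->0,2->0,1=2] -> levels [6 5 5]
Step 4: flows [0->1,0->2,1=2] -> levels [4 6 6]
  -> period-2 cycle (repeats step 2); tank 2 never drops to <=4
Tank 2 never reaches <=4 within 15 steps

Answer: -1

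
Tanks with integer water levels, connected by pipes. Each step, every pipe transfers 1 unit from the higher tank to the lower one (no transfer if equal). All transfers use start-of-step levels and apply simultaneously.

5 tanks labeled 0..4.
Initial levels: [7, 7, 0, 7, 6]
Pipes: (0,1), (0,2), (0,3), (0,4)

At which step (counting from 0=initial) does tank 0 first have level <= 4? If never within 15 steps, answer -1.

Answer: 3

Derivation:
Step 1: flows [0=1,0->2,0=3,0->4] -> levels [5 7 1 7 7]
Step 2: flows [1->0,0->2,3->0,4->0] -> levels [7 6 2 6 6]
Step 3: flows [0->1,0->2,0->3,0->4] -> levels [3 7 3 7 7]
Tank 0 first reaches <=4 at step 3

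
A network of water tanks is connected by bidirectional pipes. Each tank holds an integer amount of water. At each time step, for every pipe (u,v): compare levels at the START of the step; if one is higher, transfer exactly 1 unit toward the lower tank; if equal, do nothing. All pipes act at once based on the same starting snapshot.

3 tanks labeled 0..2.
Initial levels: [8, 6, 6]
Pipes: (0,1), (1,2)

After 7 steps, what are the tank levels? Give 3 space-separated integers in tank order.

Step 1: flows [0->1,1=2] -> levels [7 7 6]
Step 2: flows [0=1,1->2] -> levels [7 6 7]
Step 3: flows [0->1,2->1] -> levels [6 8 6]
Step 4: flows [1->0,1->2] -> levels [7 6 7]
  -> period-2 cycle: step 4 state = step 2 state
  -> state at step 7: (7-2) mod 2 = 1, same as step 3 -> [6 8 6]

Answer: 6 8 6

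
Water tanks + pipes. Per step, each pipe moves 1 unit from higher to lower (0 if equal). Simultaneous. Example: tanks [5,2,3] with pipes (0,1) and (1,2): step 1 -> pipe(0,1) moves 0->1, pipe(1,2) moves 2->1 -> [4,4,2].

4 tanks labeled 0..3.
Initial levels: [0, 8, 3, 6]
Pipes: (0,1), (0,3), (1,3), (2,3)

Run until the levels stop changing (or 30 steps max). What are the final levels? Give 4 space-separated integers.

Step 1: flows [1->0,3->0,1->3,3->2] -> levels [2 6 4 5]
Step 2: flows [1->0,3->0,1->3,3->2] -> levels [4 4 5 4]
Step 3: flows [0=1,0=3,1=3,2->3] -> levels [4 4 4 5]
Step 4: flows [0=1,3->0,3->1,3->2] -> levels [5 5 5 2]
Step 5: flows [0=1,0->3,1->3,2->3] -> levels [4 4 4 5]
  -> period-2 cycle: step 5 state = step 3 state; never stabilizes
  -> state at step 30: (30-3) mod 2 = 1, same as step 4 -> [5 5 5 2]

Answer: 5 5 5 2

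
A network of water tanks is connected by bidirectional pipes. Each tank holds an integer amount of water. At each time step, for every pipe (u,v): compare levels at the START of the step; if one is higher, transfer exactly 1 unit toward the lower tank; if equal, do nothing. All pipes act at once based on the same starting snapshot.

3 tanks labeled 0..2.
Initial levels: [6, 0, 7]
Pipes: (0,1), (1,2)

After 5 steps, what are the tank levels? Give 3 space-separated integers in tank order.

Answer: 4 5 4

Derivation:
Step 1: flows [0->1,2->1] -> levels [5 2 6]
Step 2: flows [0->1,2->1] -> levels [4 4 5]
Step 3: flows [0=1,2->1] -> levels [4 5 4]
Step 4: flows [1->0,1->2] -> levels [5 3 5]
Step 5: flows [0->1,2->1] -> levels [4 5 4]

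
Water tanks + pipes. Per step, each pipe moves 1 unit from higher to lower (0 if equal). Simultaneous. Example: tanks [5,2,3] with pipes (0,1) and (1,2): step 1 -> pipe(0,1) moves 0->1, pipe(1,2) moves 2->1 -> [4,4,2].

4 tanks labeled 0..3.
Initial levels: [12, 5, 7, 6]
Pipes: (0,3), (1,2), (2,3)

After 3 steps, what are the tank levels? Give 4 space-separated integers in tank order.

Step 1: flows [0->3,2->1,2->3] -> levels [11 6 5 8]
Step 2: flows [0->3,1->2,3->2] -> levels [10 5 7 8]
Step 3: flows [0->3,2->1,3->2] -> levels [9 6 7 8]

Answer: 9 6 7 8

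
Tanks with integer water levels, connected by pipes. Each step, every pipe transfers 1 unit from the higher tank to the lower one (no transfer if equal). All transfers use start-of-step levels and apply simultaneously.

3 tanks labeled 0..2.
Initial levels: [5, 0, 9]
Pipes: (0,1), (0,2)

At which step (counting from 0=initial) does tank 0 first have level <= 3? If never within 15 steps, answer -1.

Step 1: flows [0->1,2->0] -> levels [5 1 8]
Step 2: flows [0->1,2->0] -> levels [5 2 7]
Step 3: flows [0->1,2->0] -> levels [5 3 6]
Step 4: flows [0->1,2->0] -> levels [5 4 5]
Step 5: flows [0->1,0=2] -> levels [4 5 5]
Step 6: flows [1->0,2->0] -> levels [6 4 4]
Step 7: flows [0->1,0->2] -> levels [4 5 5]
  -> period-2 cycle (repeats step 5); tank 0 never drops to <=3
Tank 0 never reaches <=3 within 15 steps

Answer: -1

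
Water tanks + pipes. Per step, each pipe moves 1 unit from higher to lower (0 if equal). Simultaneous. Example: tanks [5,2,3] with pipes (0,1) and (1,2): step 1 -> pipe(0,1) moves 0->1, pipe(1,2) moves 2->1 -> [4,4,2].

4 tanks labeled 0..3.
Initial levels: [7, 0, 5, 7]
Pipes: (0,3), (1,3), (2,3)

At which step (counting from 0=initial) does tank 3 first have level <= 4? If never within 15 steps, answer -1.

Step 1: flows [0=3,3->1,3->2] -> levels [7 1 6 5]
Step 2: flows [0->3,3->1,2->3] -> levels [6 2 5 6]
Step 3: flows [0=3,3->1,3->2] -> levels [6 3 6 4]
Tank 3 first reaches <=4 at step 3

Answer: 3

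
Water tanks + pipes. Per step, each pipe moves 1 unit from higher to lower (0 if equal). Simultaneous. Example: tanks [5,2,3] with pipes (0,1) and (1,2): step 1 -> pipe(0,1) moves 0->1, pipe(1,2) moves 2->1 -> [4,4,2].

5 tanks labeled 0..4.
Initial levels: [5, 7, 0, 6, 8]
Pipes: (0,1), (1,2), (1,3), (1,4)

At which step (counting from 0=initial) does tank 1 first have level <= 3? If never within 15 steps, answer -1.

Step 1: flows [1->0,1->2,1->3,4->1] -> levels [6 5 1 7 7]
Step 2: flows [0->1,1->2,3->1,4->1] -> levels [5 7 2 6 6]
Step 3: flows [1->0,1->2,1->3,1->4] -> levels [6 3 3 7 7]
Tank 1 first reaches <=3 at step 3

Answer: 3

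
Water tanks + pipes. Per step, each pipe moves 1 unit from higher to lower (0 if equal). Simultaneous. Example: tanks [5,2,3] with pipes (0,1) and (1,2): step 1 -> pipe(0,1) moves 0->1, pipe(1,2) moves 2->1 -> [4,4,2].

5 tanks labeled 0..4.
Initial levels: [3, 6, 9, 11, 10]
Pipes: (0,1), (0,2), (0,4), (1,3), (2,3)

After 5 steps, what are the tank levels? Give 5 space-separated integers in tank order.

Step 1: flows [1->0,2->0,4->0,3->1,3->2] -> levels [6 6 9 9 9]
Step 2: flows [0=1,2->0,4->0,3->1,2=3] -> levels [8 7 8 8 8]
Step 3: flows [0->1,0=2,0=4,3->1,2=3] -> levels [7 9 8 7 8]
Step 4: flows [1->0,2->0,4->0,1->3,2->3] -> levels [10 7 6 9 7]
Step 5: flows [0->1,0->2,0->4,3->1,3->2] -> levels [7 9 8 7 8]

Answer: 7 9 8 7 8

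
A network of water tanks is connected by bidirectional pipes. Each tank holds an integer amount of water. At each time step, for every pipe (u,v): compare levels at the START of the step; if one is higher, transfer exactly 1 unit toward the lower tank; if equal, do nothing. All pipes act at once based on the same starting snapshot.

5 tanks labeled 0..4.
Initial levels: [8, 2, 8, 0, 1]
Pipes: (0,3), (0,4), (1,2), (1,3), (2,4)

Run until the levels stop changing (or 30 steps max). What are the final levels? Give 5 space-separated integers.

Answer: 3 4 3 4 5

Derivation:
Step 1: flows [0->3,0->4,2->1,1->3,2->4] -> levels [6 2 6 2 3]
Step 2: flows [0->3,0->4,2->1,1=3,2->4] -> levels [4 3 4 3 5]
Step 3: flows [0->3,4->0,2->1,1=3,4->2] -> levels [4 4 4 4 3]
Step 4: flows [0=3,0->4,1=2,1=3,2->4] -> levels [3 4 3 4 5]
Step 5: flows [3->0,4->0,1->2,1=3,4->2] -> levels [5 3 5 3 3]
Step 6: flows [0->3,0->4,2->1,1=3,2->4] -> levels [3 4 3 4 5]
  -> period-2 cycle: step 6 state = step 4 state; never stabilizes
  -> state at step 30: (30-4) mod 2 = 0, same as step 4 -> [3 4 3 4 5]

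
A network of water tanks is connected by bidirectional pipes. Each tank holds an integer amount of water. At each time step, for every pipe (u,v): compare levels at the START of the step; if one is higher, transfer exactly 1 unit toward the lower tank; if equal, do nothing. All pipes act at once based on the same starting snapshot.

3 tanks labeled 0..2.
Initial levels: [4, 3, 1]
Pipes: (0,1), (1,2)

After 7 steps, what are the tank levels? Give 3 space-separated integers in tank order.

Answer: 2 4 2

Derivation:
Step 1: flows [0->1,1->2] -> levels [3 3 2]
Step 2: flows [0=1,1->2] -> levels [3 2 3]
Step 3: flows [0->1,2->1] -> levels [2 4 2]
Step 4: flows [1->0,1->2] -> levels [3 2 3]
  -> period-2 cycle: step 4 state = step 2 state
  -> state at step 7: (7-2) mod 2 = 1, same as step 3 -> [2 4 2]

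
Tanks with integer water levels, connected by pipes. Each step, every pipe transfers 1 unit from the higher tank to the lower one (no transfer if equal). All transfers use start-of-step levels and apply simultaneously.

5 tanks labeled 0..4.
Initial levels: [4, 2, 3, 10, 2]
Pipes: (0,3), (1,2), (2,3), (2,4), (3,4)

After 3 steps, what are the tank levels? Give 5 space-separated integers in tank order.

Answer: 5 3 2 6 5

Derivation:
Step 1: flows [3->0,2->1,3->2,2->4,3->4] -> levels [5 3 2 7 4]
Step 2: flows [3->0,1->2,3->2,4->2,3->4] -> levels [6 2 5 4 4]
Step 3: flows [0->3,2->1,2->3,2->4,3=4] -> levels [5 3 2 6 5]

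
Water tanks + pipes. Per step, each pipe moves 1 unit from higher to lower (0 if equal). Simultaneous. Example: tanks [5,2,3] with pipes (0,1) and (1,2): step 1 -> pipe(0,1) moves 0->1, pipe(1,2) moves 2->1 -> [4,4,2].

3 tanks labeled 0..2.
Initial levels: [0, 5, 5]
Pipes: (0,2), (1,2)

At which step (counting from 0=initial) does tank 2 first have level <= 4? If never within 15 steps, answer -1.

Answer: 1

Derivation:
Step 1: flows [2->0,1=2] -> levels [1 5 4]
Tank 2 first reaches <=4 at step 1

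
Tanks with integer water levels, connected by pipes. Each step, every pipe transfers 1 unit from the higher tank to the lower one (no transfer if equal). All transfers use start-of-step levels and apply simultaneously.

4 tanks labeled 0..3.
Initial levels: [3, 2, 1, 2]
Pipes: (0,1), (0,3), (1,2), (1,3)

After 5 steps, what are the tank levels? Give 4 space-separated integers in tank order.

Answer: 1 2 2 3

Derivation:
Step 1: flows [0->1,0->3,1->2,1=3] -> levels [1 2 2 3]
Step 2: flows [1->0,3->0,1=2,3->1] -> levels [3 2 2 1]
Step 3: flows [0->1,0->3,1=2,1->3] -> levels [1 2 2 3]
  -> period-2 cycle: step 3 state = step 1 state
  -> state at step 5: (5-1) mod 2 = 0, same as step 1 -> [1 2 2 3]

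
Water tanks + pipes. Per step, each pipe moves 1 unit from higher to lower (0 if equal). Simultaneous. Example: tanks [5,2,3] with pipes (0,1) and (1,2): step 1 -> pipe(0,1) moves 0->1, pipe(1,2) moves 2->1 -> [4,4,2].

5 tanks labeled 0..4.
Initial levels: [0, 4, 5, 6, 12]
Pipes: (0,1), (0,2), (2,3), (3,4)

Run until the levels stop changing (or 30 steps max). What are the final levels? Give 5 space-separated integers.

Step 1: flows [1->0,2->0,3->2,4->3] -> levels [2 3 5 6 11]
Step 2: flows [1->0,2->0,3->2,4->3] -> levels [4 2 5 6 10]
Step 3: flows [0->1,2->0,3->2,4->3] -> levels [4 3 5 6 9]
Step 4: flows [0->1,2->0,3->2,4->3] -> levels [4 4 5 6 8]
Step 5: flows [0=1,2->0,3->2,4->3] -> levels [5 4 5 6 7]
Step 6: flows [0->1,0=2,3->2,4->3] -> levels [4 5 6 6 6]
Step 7: flows [1->0,2->0,2=3,3=4] -> levels [6 4 5 6 6]
Step 8: flows [0->1,0->2,3->2,3=4] -> levels [4 5 7 5 6]
Step 9: flows [1->0,2->0,2->3,4->3] -> levels [6 4 5 7 5]
Step 10: flows [0->1,0->2,3->2,3->4] -> levels [4 5 7 5 6]
  -> period-2 cycle: step 10 state = step 8 state; never stabilizes
  -> state at step 30: (30-8) mod 2 = 0, same as step 8 -> [4 5 7 5 6]

Answer: 4 5 7 5 6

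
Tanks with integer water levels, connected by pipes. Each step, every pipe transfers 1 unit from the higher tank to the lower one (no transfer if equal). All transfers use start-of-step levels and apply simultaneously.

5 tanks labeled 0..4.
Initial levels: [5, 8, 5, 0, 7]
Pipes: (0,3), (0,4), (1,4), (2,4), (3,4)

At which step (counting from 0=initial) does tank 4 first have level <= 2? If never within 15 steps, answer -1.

Step 1: flows [0->3,4->0,1->4,4->2,4->3] -> levels [5 7 6 2 5]
Step 2: flows [0->3,0=4,1->4,2->4,4->3] -> levels [4 6 5 4 6]
Step 3: flows [0=3,4->0,1=4,4->2,4->3] -> levels [5 6 6 5 3]
Step 4: flows [0=3,0->4,1->4,2->4,3->4] -> levels [4 5 5 4 7]
Step 5: flows [0=3,4->0,4->1,4->2,4->3] -> levels [5 6 6 5 3]
  -> period-2 cycle (repeats step 3); tank 4 never drops to <=2
Tank 4 never reaches <=2 within 15 steps

Answer: -1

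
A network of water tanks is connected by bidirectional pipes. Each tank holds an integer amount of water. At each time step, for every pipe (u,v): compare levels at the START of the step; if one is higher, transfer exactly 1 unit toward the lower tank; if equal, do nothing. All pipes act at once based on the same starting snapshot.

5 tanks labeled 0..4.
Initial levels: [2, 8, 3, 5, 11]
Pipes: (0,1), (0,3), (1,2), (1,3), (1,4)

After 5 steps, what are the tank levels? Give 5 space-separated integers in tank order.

Step 1: flows [1->0,3->0,1->2,1->3,4->1] -> levels [4 6 4 5 10]
Step 2: flows [1->0,3->0,1->2,1->3,4->1] -> levels [6 4 5 5 9]
Step 3: flows [0->1,0->3,2->1,3->1,4->1] -> levels [4 8 4 5 8]
Step 4: flows [1->0,3->0,1->2,1->3,1=4] -> levels [6 5 5 5 8]
Step 5: flows [0->1,0->3,1=2,1=3,4->1] -> levels [4 7 5 6 7]

Answer: 4 7 5 6 7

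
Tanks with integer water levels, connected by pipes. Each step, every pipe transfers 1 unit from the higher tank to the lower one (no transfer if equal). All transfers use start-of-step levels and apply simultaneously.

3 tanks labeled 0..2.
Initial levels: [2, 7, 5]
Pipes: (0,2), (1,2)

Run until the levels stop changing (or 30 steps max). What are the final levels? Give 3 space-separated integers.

Answer: 4 4 6

Derivation:
Step 1: flows [2->0,1->2] -> levels [3 6 5]
Step 2: flows [2->0,1->2] -> levels [4 5 5]
Step 3: flows [2->0,1=2] -> levels [5 5 4]
Step 4: flows [0->2,1->2] -> levels [4 4 6]
Step 5: flows [2->0,2->1] -> levels [5 5 4]
  -> period-2 cycle: step 5 state = step 3 state; never stabilizes
  -> state at step 30: (30-3) mod 2 = 1, same as step 4 -> [4 4 6]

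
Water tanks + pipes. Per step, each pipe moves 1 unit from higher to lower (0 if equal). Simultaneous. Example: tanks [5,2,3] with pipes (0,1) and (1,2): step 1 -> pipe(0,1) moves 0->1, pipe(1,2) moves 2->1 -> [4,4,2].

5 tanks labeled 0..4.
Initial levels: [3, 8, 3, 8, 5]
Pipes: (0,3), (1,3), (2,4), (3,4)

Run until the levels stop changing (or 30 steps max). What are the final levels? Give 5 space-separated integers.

Step 1: flows [3->0,1=3,4->2,3->4] -> levels [4 8 4 6 5]
Step 2: flows [3->0,1->3,4->2,3->4] -> levels [5 7 5 5 5]
Step 3: flows [0=3,1->3,2=4,3=4] -> levels [5 6 5 6 5]
Step 4: flows [3->0,1=3,2=4,3->4] -> levels [6 6 5 4 6]
Step 5: flows [0->3,1->3,4->2,4->3] -> levels [5 5 6 7 4]
Step 6: flows [3->0,3->1,2->4,3->4] -> levels [6 6 5 4 6]
  -> period-2 cycle: step 6 state = step 4 state; never stabilizes
  -> state at step 30: (30-4) mod 2 = 0, same as step 4 -> [6 6 5 4 6]

Answer: 6 6 5 4 6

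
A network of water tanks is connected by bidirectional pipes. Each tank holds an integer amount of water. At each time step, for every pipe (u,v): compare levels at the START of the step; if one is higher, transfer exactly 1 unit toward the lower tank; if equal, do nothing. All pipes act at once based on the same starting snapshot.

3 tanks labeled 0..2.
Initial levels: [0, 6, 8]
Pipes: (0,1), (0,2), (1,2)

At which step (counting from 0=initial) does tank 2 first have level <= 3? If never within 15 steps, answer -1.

Step 1: flows [1->0,2->0,2->1] -> levels [2 6 6]
Step 2: flows [1->0,2->0,1=2] -> levels [4 5 5]
Step 3: flows [1->0,2->0,1=2] -> levels [6 4 4]
Step 4: flows [0->1,0->2,1=2] -> levels [4 5 5]
  -> period-2 cycle (repeats step 2); tank 2 never drops to <=3
Tank 2 never reaches <=3 within 15 steps

Answer: -1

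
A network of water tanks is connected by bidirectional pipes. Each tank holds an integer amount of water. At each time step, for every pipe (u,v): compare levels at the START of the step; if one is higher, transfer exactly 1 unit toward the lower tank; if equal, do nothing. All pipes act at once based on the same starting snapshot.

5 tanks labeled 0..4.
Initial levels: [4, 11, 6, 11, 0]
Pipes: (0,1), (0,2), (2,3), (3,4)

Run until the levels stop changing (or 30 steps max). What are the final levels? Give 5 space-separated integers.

Answer: 6 8 7 5 6

Derivation:
Step 1: flows [1->0,2->0,3->2,3->4] -> levels [6 10 6 9 1]
Step 2: flows [1->0,0=2,3->2,3->4] -> levels [7 9 7 7 2]
Step 3: flows [1->0,0=2,2=3,3->4] -> levels [8 8 7 6 3]
Step 4: flows [0=1,0->2,2->3,3->4] -> levels [7 8 7 6 4]
Step 5: flows [1->0,0=2,2->3,3->4] -> levels [8 7 6 6 5]
Step 6: flows [0->1,0->2,2=3,3->4] -> levels [6 8 7 5 6]
Step 7: flows [1->0,2->0,2->3,4->3] -> levels [8 7 5 7 5]
Step 8: flows [0->1,0->2,3->2,3->4] -> levels [6 8 7 5 6]
  -> period-2 cycle: step 8 state = step 6 state; never stabilizes
  -> state at step 30: (30-6) mod 2 = 0, same as step 6 -> [6 8 7 5 6]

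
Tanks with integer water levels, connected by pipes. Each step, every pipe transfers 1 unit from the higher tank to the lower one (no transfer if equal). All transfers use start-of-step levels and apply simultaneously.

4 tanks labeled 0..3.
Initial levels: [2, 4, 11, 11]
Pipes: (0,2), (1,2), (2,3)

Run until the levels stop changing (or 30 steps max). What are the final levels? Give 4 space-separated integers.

Step 1: flows [2->0,2->1,2=3] -> levels [3 5 9 11]
Step 2: flows [2->0,2->1,3->2] -> levels [4 6 8 10]
Step 3: flows [2->0,2->1,3->2] -> levels [5 7 7 9]
Step 4: flows [2->0,1=2,3->2] -> levels [6 7 7 8]
Step 5: flows [2->0,1=2,3->2] -> levels [7 7 7 7]
Step 6: flows [0=2,1=2,2=3] -> levels [7 7 7 7]
  -> stable (no change)

Answer: 7 7 7 7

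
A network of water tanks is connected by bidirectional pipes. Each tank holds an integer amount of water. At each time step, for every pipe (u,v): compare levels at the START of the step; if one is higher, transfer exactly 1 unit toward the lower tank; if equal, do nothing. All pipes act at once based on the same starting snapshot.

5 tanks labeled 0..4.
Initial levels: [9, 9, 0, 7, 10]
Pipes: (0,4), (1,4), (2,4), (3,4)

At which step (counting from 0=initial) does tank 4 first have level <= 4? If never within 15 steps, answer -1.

Answer: -1

Derivation:
Step 1: flows [4->0,4->1,4->2,4->3] -> levels [10 10 1 8 6]
Step 2: flows [0->4,1->4,4->2,3->4] -> levels [9 9 2 7 8]
Step 3: flows [0->4,1->4,4->2,4->3] -> levels [8 8 3 8 8]
Step 4: flows [0=4,1=4,4->2,3=4] -> levels [8 8 4 8 7]
Step 5: flows [0->4,1->4,4->2,3->4] -> levels [7 7 5 7 9]
Step 6: flows [4->0,4->1,4->2,4->3] -> levels [8 8 6 8 5]
Step 7: flows [0->4,1->4,2->4,3->4] -> levels [7 7 5 7 9]
  -> period-2 cycle (repeats step 5); tank 4 never drops to <=4
Tank 4 never reaches <=4 within 15 steps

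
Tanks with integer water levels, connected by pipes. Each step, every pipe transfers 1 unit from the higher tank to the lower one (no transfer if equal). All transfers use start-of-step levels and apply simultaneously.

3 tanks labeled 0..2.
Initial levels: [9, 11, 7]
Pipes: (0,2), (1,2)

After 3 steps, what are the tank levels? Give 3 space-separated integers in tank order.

Step 1: flows [0->2,1->2] -> levels [8 10 9]
Step 2: flows [2->0,1->2] -> levels [9 9 9]
Step 3: flows [0=2,1=2] -> levels [9 9 9]

Answer: 9 9 9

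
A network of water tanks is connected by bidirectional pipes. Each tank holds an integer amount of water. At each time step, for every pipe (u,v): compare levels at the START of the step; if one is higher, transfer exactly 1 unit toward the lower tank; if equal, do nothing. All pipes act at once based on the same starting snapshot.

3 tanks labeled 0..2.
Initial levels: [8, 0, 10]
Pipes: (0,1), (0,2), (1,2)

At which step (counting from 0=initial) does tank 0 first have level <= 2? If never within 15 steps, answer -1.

Step 1: flows [0->1,2->0,2->1] -> levels [8 2 8]
Step 2: flows [0->1,0=2,2->1] -> levels [7 4 7]
Step 3: flows [0->1,0=2,2->1] -> levels [6 6 6]
Step 4: flows [0=1,0=2,1=2] -> levels [6 6 6]
  -> stable; tank 0 stays at 6 > 2
Tank 0 never reaches <=2 within 15 steps

Answer: -1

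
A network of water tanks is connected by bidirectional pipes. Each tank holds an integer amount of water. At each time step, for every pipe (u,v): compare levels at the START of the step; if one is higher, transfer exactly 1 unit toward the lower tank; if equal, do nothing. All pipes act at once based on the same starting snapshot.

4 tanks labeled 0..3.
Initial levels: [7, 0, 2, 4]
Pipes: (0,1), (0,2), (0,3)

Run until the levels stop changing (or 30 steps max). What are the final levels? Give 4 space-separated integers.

Step 1: flows [0->1,0->2,0->3] -> levels [4 1 3 5]
Step 2: flows [0->1,0->2,3->0] -> levels [3 2 4 4]
Step 3: flows [0->1,2->0,3->0] -> levels [4 3 3 3]
Step 4: flows [0->1,0->2,0->3] -> levels [1 4 4 4]
Step 5: flows [1->0,2->0,3->0] -> levels [4 3 3 3]
  -> period-2 cycle: step 5 state = step 3 state; never stabilizes
  -> state at step 30: (30-3) mod 2 = 1, same as step 4 -> [1 4 4 4]

Answer: 1 4 4 4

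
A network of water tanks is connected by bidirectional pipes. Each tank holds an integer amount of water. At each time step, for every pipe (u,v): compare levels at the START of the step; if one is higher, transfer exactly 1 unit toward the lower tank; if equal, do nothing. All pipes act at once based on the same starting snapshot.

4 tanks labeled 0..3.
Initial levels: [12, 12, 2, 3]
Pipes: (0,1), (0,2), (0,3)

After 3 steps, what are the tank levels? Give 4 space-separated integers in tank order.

Step 1: flows [0=1,0->2,0->3] -> levels [10 12 3 4]
Step 2: flows [1->0,0->2,0->3] -> levels [9 11 4 5]
Step 3: flows [1->0,0->2,0->3] -> levels [8 10 5 6]

Answer: 8 10 5 6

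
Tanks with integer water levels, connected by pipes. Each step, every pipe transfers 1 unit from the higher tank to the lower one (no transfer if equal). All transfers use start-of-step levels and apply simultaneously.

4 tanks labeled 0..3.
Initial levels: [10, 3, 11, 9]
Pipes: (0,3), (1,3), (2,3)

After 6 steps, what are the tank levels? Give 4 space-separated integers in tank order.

Step 1: flows [0->3,3->1,2->3] -> levels [9 4 10 10]
Step 2: flows [3->0,3->1,2=3] -> levels [10 5 10 8]
Step 3: flows [0->3,3->1,2->3] -> levels [9 6 9 9]
Step 4: flows [0=3,3->1,2=3] -> levels [9 7 9 8]
Step 5: flows [0->3,3->1,2->3] -> levels [8 8 8 9]
Step 6: flows [3->0,3->1,3->2] -> levels [9 9 9 6]

Answer: 9 9 9 6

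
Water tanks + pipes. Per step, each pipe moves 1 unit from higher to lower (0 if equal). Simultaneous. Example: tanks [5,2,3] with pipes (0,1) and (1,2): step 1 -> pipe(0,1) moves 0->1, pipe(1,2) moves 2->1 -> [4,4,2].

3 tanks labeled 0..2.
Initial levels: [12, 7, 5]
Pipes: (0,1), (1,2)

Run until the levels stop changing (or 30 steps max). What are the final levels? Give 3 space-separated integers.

Answer: 8 8 8

Derivation:
Step 1: flows [0->1,1->2] -> levels [11 7 6]
Step 2: flows [0->1,1->2] -> levels [10 7 7]
Step 3: flows [0->1,1=2] -> levels [9 8 7]
Step 4: flows [0->1,1->2] -> levels [8 8 8]
Step 5: flows [0=1,1=2] -> levels [8 8 8]
  -> stable (no change)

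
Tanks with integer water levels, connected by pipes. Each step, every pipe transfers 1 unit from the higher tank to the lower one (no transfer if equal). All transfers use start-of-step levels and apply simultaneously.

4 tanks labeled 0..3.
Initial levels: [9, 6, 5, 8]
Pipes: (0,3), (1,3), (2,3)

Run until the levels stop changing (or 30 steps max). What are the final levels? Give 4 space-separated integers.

Answer: 7 7 7 7

Derivation:
Step 1: flows [0->3,3->1,3->2] -> levels [8 7 6 7]
Step 2: flows [0->3,1=3,3->2] -> levels [7 7 7 7]
Step 3: flows [0=3,1=3,2=3] -> levels [7 7 7 7]
  -> stable (no change)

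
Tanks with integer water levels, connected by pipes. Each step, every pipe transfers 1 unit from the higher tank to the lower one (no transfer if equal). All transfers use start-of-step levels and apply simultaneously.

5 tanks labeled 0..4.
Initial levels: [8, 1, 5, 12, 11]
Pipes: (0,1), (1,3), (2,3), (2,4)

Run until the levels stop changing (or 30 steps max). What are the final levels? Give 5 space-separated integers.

Answer: 6 8 9 6 8

Derivation:
Step 1: flows [0->1,3->1,3->2,4->2] -> levels [7 3 7 10 10]
Step 2: flows [0->1,3->1,3->2,4->2] -> levels [6 5 9 8 9]
Step 3: flows [0->1,3->1,2->3,2=4] -> levels [5 7 8 8 9]
Step 4: flows [1->0,3->1,2=3,4->2] -> levels [6 7 9 7 8]
Step 5: flows [1->0,1=3,2->3,2->4] -> levels [7 6 7 8 9]
Step 6: flows [0->1,3->1,3->2,4->2] -> levels [6 8 9 6 8]
Step 7: flows [1->0,1->3,2->3,2->4] -> levels [7 6 7 8 9]
  -> period-2 cycle: step 7 state = step 5 state; never stabilizes
  -> state at step 30: (30-5) mod 2 = 1, same as step 6 -> [6 8 9 6 8]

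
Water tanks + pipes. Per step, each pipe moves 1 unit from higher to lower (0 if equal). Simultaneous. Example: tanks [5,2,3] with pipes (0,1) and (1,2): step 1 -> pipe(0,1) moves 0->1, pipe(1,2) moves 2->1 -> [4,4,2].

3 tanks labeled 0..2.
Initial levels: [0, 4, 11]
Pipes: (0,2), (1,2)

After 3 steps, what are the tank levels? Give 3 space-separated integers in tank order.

Step 1: flows [2->0,2->1] -> levels [1 5 9]
Step 2: flows [2->0,2->1] -> levels [2 6 7]
Step 3: flows [2->0,2->1] -> levels [3 7 5]

Answer: 3 7 5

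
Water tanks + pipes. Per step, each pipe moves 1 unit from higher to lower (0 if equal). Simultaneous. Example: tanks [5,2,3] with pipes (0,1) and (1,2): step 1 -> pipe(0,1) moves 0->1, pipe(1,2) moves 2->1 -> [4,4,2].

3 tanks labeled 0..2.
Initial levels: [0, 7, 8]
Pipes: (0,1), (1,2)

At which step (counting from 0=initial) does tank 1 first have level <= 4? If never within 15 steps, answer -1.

Answer: -1

Derivation:
Step 1: flows [1->0,2->1] -> levels [1 7 7]
Step 2: flows [1->0,1=2] -> levels [2 6 7]
Step 3: flows [1->0,2->1] -> levels [3 6 6]
Step 4: flows [1->0,1=2] -> levels [4 5 6]
Step 5: flows [1->0,2->1] -> levels [5 5 5]
Step 6: flows [0=1,1=2] -> levels [5 5 5]
  -> stable; tank 1 stays at 5 > 4
Tank 1 never reaches <=4 within 15 steps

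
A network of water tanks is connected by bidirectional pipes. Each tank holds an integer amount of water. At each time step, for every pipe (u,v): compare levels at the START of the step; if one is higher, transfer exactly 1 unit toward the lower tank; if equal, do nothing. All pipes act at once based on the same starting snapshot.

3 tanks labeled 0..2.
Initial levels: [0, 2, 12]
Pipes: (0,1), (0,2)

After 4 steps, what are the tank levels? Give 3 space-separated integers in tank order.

Step 1: flows [1->0,2->0] -> levels [2 1 11]
Step 2: flows [0->1,2->0] -> levels [2 2 10]
Step 3: flows [0=1,2->0] -> levels [3 2 9]
Step 4: flows [0->1,2->0] -> levels [3 3 8]

Answer: 3 3 8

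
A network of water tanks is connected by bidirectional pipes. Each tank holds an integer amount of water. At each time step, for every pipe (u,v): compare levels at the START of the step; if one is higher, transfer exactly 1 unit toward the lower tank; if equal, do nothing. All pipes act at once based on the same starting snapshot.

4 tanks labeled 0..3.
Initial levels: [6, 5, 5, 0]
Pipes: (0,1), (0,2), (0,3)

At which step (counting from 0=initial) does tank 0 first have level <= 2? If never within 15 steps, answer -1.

Answer: 4

Derivation:
Step 1: flows [0->1,0->2,0->3] -> levels [3 6 6 1]
Step 2: flows [1->0,2->0,0->3] -> levels [4 5 5 2]
Step 3: flows [1->0,2->0,0->3] -> levels [5 4 4 3]
Step 4: flows [0->1,0->2,0->3] -> levels [2 5 5 4]
Tank 0 first reaches <=2 at step 4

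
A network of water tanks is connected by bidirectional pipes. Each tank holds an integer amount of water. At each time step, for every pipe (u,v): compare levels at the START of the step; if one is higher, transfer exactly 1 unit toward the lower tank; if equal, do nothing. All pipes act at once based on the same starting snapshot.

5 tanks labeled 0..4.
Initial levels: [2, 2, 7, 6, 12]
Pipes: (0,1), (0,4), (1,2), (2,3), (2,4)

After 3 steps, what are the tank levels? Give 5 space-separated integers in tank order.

Step 1: flows [0=1,4->0,2->1,2->3,4->2] -> levels [3 3 6 7 10]
Step 2: flows [0=1,4->0,2->1,3->2,4->2] -> levels [4 4 7 6 8]
Step 3: flows [0=1,4->0,2->1,2->3,4->2] -> levels [5 5 6 7 6]

Answer: 5 5 6 7 6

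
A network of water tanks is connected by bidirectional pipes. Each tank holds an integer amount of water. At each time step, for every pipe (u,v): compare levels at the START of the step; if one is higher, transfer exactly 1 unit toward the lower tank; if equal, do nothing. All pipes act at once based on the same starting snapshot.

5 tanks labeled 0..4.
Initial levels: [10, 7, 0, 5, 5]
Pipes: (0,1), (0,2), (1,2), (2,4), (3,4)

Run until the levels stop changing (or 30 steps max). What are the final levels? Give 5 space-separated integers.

Answer: 6 6 4 5 6

Derivation:
Step 1: flows [0->1,0->2,1->2,4->2,3=4] -> levels [8 7 3 5 4]
Step 2: flows [0->1,0->2,1->2,4->2,3->4] -> levels [6 7 6 4 4]
Step 3: flows [1->0,0=2,1->2,2->4,3=4] -> levels [7 5 6 4 5]
Step 4: flows [0->1,0->2,2->1,2->4,4->3] -> levels [5 7 5 5 5]
Step 5: flows [1->0,0=2,1->2,2=4,3=4] -> levels [6 5 6 5 5]
Step 6: flows [0->1,0=2,2->1,2->4,3=4] -> levels [5 7 4 5 6]
Step 7: flows [1->0,0->2,1->2,4->2,4->3] -> levels [5 5 7 6 4]
Step 8: flows [0=1,2->0,2->1,2->4,3->4] -> levels [6 6 4 5 6]
Step 9: flows [0=1,0->2,1->2,4->2,4->3] -> levels [5 5 7 6 4]
  -> period-2 cycle: step 9 state = step 7 state; never stabilizes
  -> state at step 30: (30-7) mod 2 = 1, same as step 8 -> [6 6 4 5 6]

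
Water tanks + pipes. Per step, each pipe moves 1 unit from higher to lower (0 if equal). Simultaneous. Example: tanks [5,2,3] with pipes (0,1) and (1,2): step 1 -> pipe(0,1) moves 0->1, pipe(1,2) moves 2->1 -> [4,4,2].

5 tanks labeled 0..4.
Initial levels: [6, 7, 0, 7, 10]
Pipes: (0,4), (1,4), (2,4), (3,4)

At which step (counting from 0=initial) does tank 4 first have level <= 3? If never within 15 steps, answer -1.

Step 1: flows [4->0,4->1,4->2,4->3] -> levels [7 8 1 8 6]
Step 2: flows [0->4,1->4,4->2,3->4] -> levels [6 7 2 7 8]
Step 3: flows [4->0,4->1,4->2,4->3] -> levels [7 8 3 8 4]
Step 4: flows [0->4,1->4,4->2,3->4] -> levels [6 7 4 7 6]
Step 5: flows [0=4,1->4,4->2,3->4] -> levels [6 6 5 6 7]
Step 6: flows [4->0,4->1,4->2,4->3] -> levels [7 7 6 7 3]
Tank 4 first reaches <=3 at step 6

Answer: 6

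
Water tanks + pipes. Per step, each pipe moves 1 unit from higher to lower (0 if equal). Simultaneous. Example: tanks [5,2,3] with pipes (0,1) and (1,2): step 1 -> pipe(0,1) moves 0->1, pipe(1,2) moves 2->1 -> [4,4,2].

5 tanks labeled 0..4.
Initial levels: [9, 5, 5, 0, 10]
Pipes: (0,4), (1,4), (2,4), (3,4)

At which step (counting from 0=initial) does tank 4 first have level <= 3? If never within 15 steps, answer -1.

Answer: -1

Derivation:
Step 1: flows [4->0,4->1,4->2,4->3] -> levels [10 6 6 1 6]
Step 2: flows [0->4,1=4,2=4,4->3] -> levels [9 6 6 2 6]
Step 3: flows [0->4,1=4,2=4,4->3] -> levels [8 6 6 3 6]
Step 4: flows [0->4,1=4,2=4,4->3] -> levels [7 6 6 4 6]
Step 5: flows [0->4,1=4,2=4,4->3] -> levels [6 6 6 5 6]
Step 6: flows [0=4,1=4,2=4,4->3] -> levels [6 6 6 6 5]
Step 7: flows [0->4,1->4,2->4,3->4] -> levels [5 5 5 5 9]
Step 8: flows [4->0,4->1,4->2,4->3] -> levels [6 6 6 6 5]
  -> period-2 cycle (repeats step 6); tank 4 never drops to <=3
Tank 4 never reaches <=3 within 15 steps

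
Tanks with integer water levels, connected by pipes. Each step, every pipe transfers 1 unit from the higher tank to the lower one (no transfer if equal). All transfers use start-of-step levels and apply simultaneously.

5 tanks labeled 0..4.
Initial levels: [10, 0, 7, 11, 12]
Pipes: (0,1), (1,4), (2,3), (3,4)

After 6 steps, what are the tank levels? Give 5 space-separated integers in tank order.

Step 1: flows [0->1,4->1,3->2,4->3] -> levels [9 2 8 11 10]
Step 2: flows [0->1,4->1,3->2,3->4] -> levels [8 4 9 9 10]
Step 3: flows [0->1,4->1,2=3,4->3] -> levels [7 6 9 10 8]
Step 4: flows [0->1,4->1,3->2,3->4] -> levels [6 8 10 8 8]
Step 5: flows [1->0,1=4,2->3,3=4] -> levels [7 7 9 9 8]
Step 6: flows [0=1,4->1,2=3,3->4] -> levels [7 8 9 8 8]

Answer: 7 8 9 8 8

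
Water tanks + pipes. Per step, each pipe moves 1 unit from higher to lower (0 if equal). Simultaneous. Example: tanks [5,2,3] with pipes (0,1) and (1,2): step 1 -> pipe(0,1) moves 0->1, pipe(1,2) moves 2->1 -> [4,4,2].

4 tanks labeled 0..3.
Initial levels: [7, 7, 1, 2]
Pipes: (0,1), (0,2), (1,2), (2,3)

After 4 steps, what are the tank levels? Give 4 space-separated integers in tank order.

Answer: 4 4 5 4

Derivation:
Step 1: flows [0=1,0->2,1->2,3->2] -> levels [6 6 4 1]
Step 2: flows [0=1,0->2,1->2,2->3] -> levels [5 5 5 2]
Step 3: flows [0=1,0=2,1=2,2->3] -> levels [5 5 4 3]
Step 4: flows [0=1,0->2,1->2,2->3] -> levels [4 4 5 4]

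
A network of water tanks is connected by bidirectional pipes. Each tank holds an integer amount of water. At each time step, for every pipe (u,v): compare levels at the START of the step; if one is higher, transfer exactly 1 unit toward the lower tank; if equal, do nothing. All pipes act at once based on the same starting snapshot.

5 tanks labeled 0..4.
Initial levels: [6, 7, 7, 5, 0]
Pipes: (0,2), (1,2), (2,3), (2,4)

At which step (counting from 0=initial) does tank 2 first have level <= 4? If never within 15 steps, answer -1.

Step 1: flows [2->0,1=2,2->3,2->4] -> levels [7 7 4 6 1]
Tank 2 first reaches <=4 at step 1

Answer: 1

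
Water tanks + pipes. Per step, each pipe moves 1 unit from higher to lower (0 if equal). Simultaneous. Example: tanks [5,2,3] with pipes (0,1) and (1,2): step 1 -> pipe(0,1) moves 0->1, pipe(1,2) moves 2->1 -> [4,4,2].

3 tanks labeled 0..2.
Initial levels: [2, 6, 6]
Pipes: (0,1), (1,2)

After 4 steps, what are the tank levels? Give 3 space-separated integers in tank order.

Answer: 4 6 4

Derivation:
Step 1: flows [1->0,1=2] -> levels [3 5 6]
Step 2: flows [1->0,2->1] -> levels [4 5 5]
Step 3: flows [1->0,1=2] -> levels [5 4 5]
Step 4: flows [0->1,2->1] -> levels [4 6 4]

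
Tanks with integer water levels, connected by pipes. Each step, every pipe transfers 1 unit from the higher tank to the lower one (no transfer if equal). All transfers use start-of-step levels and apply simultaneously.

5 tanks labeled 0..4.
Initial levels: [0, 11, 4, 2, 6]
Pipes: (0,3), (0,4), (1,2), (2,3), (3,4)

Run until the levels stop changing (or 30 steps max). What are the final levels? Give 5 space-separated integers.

Step 1: flows [3->0,4->0,1->2,2->3,4->3] -> levels [2 10 4 3 4]
Step 2: flows [3->0,4->0,1->2,2->3,4->3] -> levels [4 9 4 4 2]
Step 3: flows [0=3,0->4,1->2,2=3,3->4] -> levels [3 8 5 3 4]
Step 4: flows [0=3,4->0,1->2,2->3,4->3] -> levels [4 7 5 5 2]
Step 5: flows [3->0,0->4,1->2,2=3,3->4] -> levels [4 6 6 3 4]
Step 6: flows [0->3,0=4,1=2,2->3,4->3] -> levels [3 6 5 6 3]
Step 7: flows [3->0,0=4,1->2,3->2,3->4] -> levels [4 5 7 3 4]
Step 8: flows [0->3,0=4,2->1,2->3,4->3] -> levels [3 6 5 6 3]
  -> period-2 cycle: step 8 state = step 6 state; never stabilizes
  -> state at step 30: (30-6) mod 2 = 0, same as step 6 -> [3 6 5 6 3]

Answer: 3 6 5 6 3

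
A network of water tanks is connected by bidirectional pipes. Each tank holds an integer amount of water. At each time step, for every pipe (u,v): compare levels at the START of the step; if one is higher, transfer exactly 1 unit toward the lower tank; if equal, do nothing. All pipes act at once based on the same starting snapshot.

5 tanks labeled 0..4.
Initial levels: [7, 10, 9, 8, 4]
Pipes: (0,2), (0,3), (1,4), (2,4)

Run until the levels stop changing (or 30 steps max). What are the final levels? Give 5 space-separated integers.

Answer: 7 7 7 8 9

Derivation:
Step 1: flows [2->0,3->0,1->4,2->4] -> levels [9 9 7 7 6]
Step 2: flows [0->2,0->3,1->4,2->4] -> levels [7 8 7 8 8]
Step 3: flows [0=2,3->0,1=4,4->2] -> levels [8 8 8 7 7]
Step 4: flows [0=2,0->3,1->4,2->4] -> levels [7 7 7 8 9]
Step 5: flows [0=2,3->0,4->1,4->2] -> levels [8 8 8 7 7]
  -> period-2 cycle: step 5 state = step 3 state; never stabilizes
  -> state at step 30: (30-3) mod 2 = 1, same as step 4 -> [7 7 7 8 9]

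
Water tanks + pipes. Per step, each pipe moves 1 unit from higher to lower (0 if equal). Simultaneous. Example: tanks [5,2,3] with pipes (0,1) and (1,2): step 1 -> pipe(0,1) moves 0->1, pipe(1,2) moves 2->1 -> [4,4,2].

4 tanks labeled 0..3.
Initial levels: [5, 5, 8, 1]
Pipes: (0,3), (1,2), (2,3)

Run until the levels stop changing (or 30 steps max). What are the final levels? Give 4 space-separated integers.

Step 1: flows [0->3,2->1,2->3] -> levels [4 6 6 3]
Step 2: flows [0->3,1=2,2->3] -> levels [3 6 5 5]
Step 3: flows [3->0,1->2,2=3] -> levels [4 5 6 4]
Step 4: flows [0=3,2->1,2->3] -> levels [4 6 4 5]
Step 5: flows [3->0,1->2,3->2] -> levels [5 5 6 3]
Step 6: flows [0->3,2->1,2->3] -> levels [4 6 4 5]
  -> period-2 cycle: step 6 state = step 4 state; never stabilizes
  -> state at step 30: (30-4) mod 2 = 0, same as step 4 -> [4 6 4 5]

Answer: 4 6 4 5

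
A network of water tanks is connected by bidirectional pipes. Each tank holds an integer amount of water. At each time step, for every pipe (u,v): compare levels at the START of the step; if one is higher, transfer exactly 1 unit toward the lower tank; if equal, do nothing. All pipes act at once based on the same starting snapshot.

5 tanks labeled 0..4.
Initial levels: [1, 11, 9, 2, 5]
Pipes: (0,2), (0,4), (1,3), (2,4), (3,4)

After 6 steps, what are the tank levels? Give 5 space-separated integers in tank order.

Answer: 5 6 5 8 4

Derivation:
Step 1: flows [2->0,4->0,1->3,2->4,4->3] -> levels [3 10 7 4 4]
Step 2: flows [2->0,4->0,1->3,2->4,3=4] -> levels [5 9 5 5 4]
Step 3: flows [0=2,0->4,1->3,2->4,3->4] -> levels [4 8 4 5 7]
Step 4: flows [0=2,4->0,1->3,4->2,4->3] -> levels [5 7 5 7 4]
Step 5: flows [0=2,0->4,1=3,2->4,3->4] -> levels [4 7 4 6 7]
Step 6: flows [0=2,4->0,1->3,4->2,4->3] -> levels [5 6 5 8 4]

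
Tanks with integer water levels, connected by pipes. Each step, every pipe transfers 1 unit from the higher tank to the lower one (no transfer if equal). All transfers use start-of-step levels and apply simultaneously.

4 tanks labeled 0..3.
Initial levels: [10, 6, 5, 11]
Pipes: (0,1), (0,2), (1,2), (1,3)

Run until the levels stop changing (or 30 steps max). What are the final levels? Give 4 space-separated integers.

Step 1: flows [0->1,0->2,1->2,3->1] -> levels [8 7 7 10]
Step 2: flows [0->1,0->2,1=2,3->1] -> levels [6 9 8 9]
Step 3: flows [1->0,2->0,1->2,1=3] -> levels [8 7 8 9]
Step 4: flows [0->1,0=2,2->1,3->1] -> levels [7 10 7 8]
Step 5: flows [1->0,0=2,1->2,1->3] -> levels [8 7 8 9]
  -> period-2 cycle: step 5 state = step 3 state; never stabilizes
  -> state at step 30: (30-3) mod 2 = 1, same as step 4 -> [7 10 7 8]

Answer: 7 10 7 8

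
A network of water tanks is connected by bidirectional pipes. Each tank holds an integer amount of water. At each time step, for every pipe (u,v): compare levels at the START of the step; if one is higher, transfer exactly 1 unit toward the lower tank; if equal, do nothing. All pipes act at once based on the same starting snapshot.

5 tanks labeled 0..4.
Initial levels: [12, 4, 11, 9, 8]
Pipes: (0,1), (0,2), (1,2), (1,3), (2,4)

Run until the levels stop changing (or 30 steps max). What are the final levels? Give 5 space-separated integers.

Answer: 9 10 8 7 10

Derivation:
Step 1: flows [0->1,0->2,2->1,3->1,2->4] -> levels [10 7 10 8 9]
Step 2: flows [0->1,0=2,2->1,3->1,2->4] -> levels [9 10 8 7 10]
Step 3: flows [1->0,0->2,1->2,1->3,4->2] -> levels [9 7 11 8 9]
Step 4: flows [0->1,2->0,2->1,3->1,2->4] -> levels [9 10 8 7 10]
  -> period-2 cycle: step 4 state = step 2 state; never stabilizes
  -> state at step 30: (30-2) mod 2 = 0, same as step 2 -> [9 10 8 7 10]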